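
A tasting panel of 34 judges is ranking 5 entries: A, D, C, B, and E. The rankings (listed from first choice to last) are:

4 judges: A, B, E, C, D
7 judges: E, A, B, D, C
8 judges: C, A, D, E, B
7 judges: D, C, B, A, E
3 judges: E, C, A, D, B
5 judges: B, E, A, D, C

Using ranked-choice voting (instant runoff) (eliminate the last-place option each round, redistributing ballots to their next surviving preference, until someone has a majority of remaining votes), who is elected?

E

Round 1: A 4, D 7, C 8, B 5, E 10. Eliminate A.
Round 2: D 7, C 8, B 9, E 10. Eliminate D.
Round 3: C 15, B 9, E 10. Eliminate B.
Round 4: C 15, E 19. E has a majority.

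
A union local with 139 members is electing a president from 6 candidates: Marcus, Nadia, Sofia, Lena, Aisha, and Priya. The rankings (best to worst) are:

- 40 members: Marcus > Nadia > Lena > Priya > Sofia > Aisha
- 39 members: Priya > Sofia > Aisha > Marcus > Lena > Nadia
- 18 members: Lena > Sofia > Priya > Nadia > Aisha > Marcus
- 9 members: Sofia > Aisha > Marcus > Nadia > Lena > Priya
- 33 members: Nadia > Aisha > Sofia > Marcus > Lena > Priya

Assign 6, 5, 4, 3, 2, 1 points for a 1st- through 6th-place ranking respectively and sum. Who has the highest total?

Marcus: 40·6 + 39·3 + 18·1 + 9·4 + 33·3 = 510
Nadia: 40·5 + 39·1 + 18·3 + 9·3 + 33·6 = 518
Sofia: 40·2 + 39·5 + 18·5 + 9·6 + 33·4 = 551
Lena: 40·4 + 39·2 + 18·6 + 9·2 + 33·2 = 430
Aisha: 40·1 + 39·4 + 18·2 + 9·5 + 33·5 = 442
Priya: 40·3 + 39·6 + 18·4 + 9·1 + 33·1 = 468
Sofia has the highest Borda score (551).

Sofia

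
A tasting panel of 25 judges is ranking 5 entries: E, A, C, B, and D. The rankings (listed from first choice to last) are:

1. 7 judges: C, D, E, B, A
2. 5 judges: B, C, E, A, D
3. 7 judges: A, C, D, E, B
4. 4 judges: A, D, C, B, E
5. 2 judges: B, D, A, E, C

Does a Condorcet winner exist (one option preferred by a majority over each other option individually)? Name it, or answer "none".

none

Checking pairwise contests:
A beats E 13–12.
B beats A 14–11.
A beats C 13–12.
E beats B 14–11.
A beats D 16–9.
Every option loses at least one head-to-head, so there is no Condorcet winner.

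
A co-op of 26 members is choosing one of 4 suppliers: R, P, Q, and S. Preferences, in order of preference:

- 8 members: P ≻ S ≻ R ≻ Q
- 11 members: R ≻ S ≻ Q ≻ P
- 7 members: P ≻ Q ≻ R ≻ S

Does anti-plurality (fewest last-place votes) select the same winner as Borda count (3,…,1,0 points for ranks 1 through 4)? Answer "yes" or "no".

Anti-plurality — last-place votes: R 0, P 11, Q 8, S 7. Winner: R.
Borda — scores: R 48, P 45, Q 25, S 38. Winner: R.
The two methods agree.

yes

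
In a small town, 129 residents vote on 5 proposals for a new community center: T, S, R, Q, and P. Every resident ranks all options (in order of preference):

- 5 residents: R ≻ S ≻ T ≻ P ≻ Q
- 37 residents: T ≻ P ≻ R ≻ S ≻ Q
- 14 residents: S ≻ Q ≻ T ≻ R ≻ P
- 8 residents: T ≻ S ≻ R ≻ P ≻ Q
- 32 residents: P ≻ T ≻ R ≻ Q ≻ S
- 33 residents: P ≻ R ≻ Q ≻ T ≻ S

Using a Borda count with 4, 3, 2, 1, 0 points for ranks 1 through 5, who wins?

P

T: 5·2 + 37·4 + 14·2 + 8·4 + 32·3 + 33·1 = 347
S: 5·3 + 37·1 + 14·4 + 8·3 + 32·0 + 33·0 = 132
R: 5·4 + 37·2 + 14·1 + 8·2 + 32·2 + 33·3 = 287
Q: 5·0 + 37·0 + 14·3 + 8·0 + 32·1 + 33·2 = 140
P: 5·1 + 37·3 + 14·0 + 8·1 + 32·4 + 33·4 = 384
P has the highest Borda score (384).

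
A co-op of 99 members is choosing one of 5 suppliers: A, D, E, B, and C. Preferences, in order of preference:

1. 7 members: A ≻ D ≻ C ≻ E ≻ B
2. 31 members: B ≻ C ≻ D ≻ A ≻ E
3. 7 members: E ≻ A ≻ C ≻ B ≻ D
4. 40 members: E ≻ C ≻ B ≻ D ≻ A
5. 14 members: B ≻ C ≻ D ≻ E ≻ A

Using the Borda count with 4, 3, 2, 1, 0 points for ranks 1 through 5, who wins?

A: 7·4 + 31·1 + 7·3 + 40·0 + 14·0 = 80
D: 7·3 + 31·2 + 7·0 + 40·1 + 14·2 = 151
E: 7·1 + 31·0 + 7·4 + 40·4 + 14·1 = 209
B: 7·0 + 31·4 + 7·1 + 40·2 + 14·4 = 267
C: 7·2 + 31·3 + 7·2 + 40·3 + 14·3 = 283
C has the highest Borda score (283).

C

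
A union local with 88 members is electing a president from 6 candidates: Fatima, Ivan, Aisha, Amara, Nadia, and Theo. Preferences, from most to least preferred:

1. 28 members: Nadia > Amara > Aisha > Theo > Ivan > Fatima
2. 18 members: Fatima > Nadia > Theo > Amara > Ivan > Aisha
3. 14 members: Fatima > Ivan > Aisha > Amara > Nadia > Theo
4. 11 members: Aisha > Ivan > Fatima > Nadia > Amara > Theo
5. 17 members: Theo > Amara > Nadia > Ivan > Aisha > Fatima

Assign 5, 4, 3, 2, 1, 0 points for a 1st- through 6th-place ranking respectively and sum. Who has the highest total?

Nadia

Fatima: 28·0 + 18·5 + 14·5 + 11·3 + 17·0 = 193
Ivan: 28·1 + 18·1 + 14·4 + 11·4 + 17·2 = 180
Aisha: 28·3 + 18·0 + 14·3 + 11·5 + 17·1 = 198
Amara: 28·4 + 18·2 + 14·2 + 11·1 + 17·4 = 255
Nadia: 28·5 + 18·4 + 14·1 + 11·2 + 17·3 = 299
Theo: 28·2 + 18·3 + 14·0 + 11·0 + 17·5 = 195
Nadia has the highest Borda score (299).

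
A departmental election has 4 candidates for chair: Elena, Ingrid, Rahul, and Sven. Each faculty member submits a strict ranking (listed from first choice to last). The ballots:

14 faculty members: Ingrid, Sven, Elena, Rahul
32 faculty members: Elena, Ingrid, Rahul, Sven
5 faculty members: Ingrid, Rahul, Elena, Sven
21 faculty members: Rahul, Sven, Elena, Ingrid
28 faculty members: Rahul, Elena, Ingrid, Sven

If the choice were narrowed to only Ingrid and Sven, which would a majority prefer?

Voters preferring Ingrid to Sven: 79; preferring Sven to Ingrid: 21.
Ingrid wins the head-to-head.

Ingrid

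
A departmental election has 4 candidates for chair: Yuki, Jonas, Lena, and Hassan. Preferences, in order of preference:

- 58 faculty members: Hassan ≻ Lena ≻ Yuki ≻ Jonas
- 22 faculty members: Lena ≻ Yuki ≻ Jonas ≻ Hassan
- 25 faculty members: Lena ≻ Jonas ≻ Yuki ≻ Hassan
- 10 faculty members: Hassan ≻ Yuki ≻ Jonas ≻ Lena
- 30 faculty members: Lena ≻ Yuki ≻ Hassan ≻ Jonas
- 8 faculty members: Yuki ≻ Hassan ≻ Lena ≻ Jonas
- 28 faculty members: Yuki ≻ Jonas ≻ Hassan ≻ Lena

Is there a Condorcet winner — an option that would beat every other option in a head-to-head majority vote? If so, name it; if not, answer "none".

Checking pairwise contests:
Lena beats Yuki 135–46.
Yuki beats Jonas 156–25.
Hassan beats Lena 104–77.
Yuki beats Hassan 113–68.
Every option loses at least one head-to-head, so there is no Condorcet winner.

none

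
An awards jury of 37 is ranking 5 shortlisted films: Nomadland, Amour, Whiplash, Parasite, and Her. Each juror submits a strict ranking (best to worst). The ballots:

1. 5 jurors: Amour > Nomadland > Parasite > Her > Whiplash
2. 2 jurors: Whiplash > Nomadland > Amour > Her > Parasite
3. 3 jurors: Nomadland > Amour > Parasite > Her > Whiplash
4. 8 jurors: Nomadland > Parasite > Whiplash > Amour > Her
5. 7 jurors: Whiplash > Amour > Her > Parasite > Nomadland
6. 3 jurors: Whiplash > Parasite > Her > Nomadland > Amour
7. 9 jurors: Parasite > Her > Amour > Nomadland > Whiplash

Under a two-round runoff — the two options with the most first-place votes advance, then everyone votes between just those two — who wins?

Round 1 first-place votes: Nomadland 11, Amour 5, Whiplash 12, Parasite 9, Her 0.
Whiplash and Nomadland advance.
Runoff: Whiplash is preferred to Nomadland by 12 voters; Nomadland by 25.
Nomadland wins the runoff.

Nomadland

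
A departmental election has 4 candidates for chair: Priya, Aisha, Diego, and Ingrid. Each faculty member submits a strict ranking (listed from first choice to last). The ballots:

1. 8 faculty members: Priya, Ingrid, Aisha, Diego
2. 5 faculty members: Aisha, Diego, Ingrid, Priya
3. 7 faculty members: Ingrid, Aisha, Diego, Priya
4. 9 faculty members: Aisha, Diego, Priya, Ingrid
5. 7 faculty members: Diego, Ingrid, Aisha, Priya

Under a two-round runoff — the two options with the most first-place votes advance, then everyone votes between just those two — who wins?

Aisha

Round 1 first-place votes: Priya 8, Aisha 14, Diego 7, Ingrid 7.
Aisha and Priya advance.
Runoff: Aisha is preferred to Priya by 28 voters; Priya by 8.
Aisha wins the runoff.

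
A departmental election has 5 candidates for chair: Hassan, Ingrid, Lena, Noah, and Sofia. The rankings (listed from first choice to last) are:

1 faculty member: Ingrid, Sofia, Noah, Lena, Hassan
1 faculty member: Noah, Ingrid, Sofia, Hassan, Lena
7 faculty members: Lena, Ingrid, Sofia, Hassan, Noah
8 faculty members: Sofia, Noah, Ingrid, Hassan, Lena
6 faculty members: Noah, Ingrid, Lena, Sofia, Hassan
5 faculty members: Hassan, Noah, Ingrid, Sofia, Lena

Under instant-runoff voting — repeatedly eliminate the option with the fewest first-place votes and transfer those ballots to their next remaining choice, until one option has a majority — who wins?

Round 1: Hassan 5, Ingrid 1, Lena 7, Noah 7, Sofia 8. Eliminate Ingrid.
Round 2: Hassan 5, Lena 7, Noah 7, Sofia 9. Eliminate Hassan.
Round 3: Lena 7, Noah 12, Sofia 9. Eliminate Lena.
Round 4: Noah 12, Sofia 16. Sofia has a majority.

Sofia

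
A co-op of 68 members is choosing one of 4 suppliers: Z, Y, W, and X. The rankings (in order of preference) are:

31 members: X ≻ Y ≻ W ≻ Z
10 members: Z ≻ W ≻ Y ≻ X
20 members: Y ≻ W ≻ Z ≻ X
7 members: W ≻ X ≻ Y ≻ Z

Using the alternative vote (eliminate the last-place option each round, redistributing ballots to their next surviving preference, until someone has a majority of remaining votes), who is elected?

X

Round 1: Z 10, Y 20, W 7, X 31. Eliminate W.
Round 2: Z 10, Y 20, X 38. X has a majority.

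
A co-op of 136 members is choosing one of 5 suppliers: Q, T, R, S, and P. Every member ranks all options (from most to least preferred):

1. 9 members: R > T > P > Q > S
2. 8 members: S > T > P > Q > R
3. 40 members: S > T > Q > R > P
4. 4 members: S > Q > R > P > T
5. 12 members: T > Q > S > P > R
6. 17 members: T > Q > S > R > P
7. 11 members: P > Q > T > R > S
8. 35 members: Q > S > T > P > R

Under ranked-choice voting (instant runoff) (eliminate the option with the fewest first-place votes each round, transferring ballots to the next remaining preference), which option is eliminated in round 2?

P

Round 1: Q 35, T 29, R 9, S 52, P 11. Eliminate R.
Round 2: Q 35, T 38, S 52, P 11. Eliminate P.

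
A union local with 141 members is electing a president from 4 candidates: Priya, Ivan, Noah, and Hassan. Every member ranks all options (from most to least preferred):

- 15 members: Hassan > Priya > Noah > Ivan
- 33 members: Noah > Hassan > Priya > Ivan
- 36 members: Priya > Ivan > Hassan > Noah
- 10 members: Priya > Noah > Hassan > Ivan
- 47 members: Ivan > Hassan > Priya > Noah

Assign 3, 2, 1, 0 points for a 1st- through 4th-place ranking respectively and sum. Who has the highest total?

Priya: 15·2 + 33·1 + 36·3 + 10·3 + 47·1 = 248
Ivan: 15·0 + 33·0 + 36·2 + 10·0 + 47·3 = 213
Noah: 15·1 + 33·3 + 36·0 + 10·2 + 47·0 = 134
Hassan: 15·3 + 33·2 + 36·1 + 10·1 + 47·2 = 251
Hassan has the highest Borda score (251).

Hassan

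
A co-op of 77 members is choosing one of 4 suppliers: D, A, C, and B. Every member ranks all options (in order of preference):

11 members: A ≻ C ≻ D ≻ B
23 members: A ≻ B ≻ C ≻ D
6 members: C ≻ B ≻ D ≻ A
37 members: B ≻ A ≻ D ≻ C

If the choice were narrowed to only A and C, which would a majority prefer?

Voters preferring A to C: 71; preferring C to A: 6.
A wins the head-to-head.

A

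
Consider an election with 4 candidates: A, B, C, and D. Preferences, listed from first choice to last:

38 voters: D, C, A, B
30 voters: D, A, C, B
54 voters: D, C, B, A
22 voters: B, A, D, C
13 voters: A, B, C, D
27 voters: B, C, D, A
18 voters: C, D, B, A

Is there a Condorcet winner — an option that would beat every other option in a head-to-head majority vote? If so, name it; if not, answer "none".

D

D vs A: 167–35 for D.
D vs B: 140–62 for D.
D vs C: 144–58 for D.
D beats every other option head-to-head.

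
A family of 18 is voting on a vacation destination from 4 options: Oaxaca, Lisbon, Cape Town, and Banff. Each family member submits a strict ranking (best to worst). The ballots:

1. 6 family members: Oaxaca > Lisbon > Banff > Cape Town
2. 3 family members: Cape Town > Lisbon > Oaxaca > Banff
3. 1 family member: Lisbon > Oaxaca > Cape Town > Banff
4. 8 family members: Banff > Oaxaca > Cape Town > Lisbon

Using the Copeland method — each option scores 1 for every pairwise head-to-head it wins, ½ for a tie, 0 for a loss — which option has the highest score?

Oaxaca: beats Lisbon, Cape Town, and Banff → score 3.
Lisbon: beats Banff; loses to Oaxaca and Cape Town → score 1.
Cape Town: beats Lisbon; loses to Oaxaca and Banff → score 1.
Banff: beats Cape Town; loses to Oaxaca and Lisbon → score 1.
Oaxaca has the best pairwise record.

Oaxaca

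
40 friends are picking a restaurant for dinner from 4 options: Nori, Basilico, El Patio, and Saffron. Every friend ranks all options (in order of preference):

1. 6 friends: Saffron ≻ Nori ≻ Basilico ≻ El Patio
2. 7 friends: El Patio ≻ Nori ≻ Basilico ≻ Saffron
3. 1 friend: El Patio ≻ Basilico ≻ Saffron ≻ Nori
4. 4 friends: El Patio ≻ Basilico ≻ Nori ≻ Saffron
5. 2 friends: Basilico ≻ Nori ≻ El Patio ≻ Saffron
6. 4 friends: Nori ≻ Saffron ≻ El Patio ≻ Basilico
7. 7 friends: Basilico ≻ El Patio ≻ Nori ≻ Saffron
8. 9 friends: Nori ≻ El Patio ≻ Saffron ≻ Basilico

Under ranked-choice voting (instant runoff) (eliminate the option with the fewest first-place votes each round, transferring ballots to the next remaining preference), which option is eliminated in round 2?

Round 1: Nori 13, Basilico 9, El Patio 12, Saffron 6. Eliminate Saffron.
Round 2: Nori 19, Basilico 9, El Patio 12. Eliminate Basilico.

Basilico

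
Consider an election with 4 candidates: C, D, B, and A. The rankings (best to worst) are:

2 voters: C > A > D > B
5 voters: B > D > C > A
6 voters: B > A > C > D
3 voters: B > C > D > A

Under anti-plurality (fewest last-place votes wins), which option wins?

Last-place votes: C 0, D 6, B 2, A 8.
C is ranked last by the fewest voters, so C wins.

C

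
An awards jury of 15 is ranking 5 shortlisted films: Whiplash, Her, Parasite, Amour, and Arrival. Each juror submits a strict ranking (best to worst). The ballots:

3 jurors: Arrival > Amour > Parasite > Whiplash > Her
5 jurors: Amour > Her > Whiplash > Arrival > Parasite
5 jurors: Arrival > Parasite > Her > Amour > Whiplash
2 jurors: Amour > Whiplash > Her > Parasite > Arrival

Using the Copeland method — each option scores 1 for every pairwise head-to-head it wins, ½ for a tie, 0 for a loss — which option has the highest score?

Arrival

Whiplash: loses to Her, Parasite, Amour, and Arrival → score 0.
Her: beats Whiplash; loses to Parasite, Amour, and Arrival → score 1.
Parasite: beats Whiplash and Her; loses to Amour and Arrival → score 2.
Amour: beats Whiplash, Her, and Parasite; loses to Arrival → score 3.
Arrival: beats Whiplash, Her, Parasite, and Amour → score 4.
Arrival has the best pairwise record.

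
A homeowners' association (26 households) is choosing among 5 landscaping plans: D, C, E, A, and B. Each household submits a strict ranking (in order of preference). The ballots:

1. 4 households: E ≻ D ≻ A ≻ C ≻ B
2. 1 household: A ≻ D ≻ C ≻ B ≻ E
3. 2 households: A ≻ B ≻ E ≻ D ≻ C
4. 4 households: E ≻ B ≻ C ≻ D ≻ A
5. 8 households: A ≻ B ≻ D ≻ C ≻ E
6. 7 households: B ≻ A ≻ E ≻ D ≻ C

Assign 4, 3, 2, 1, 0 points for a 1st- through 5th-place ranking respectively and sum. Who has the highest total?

A

D: 4·3 + 1·3 + 2·1 + 4·1 + 8·2 + 7·1 = 44
C: 4·1 + 1·2 + 2·0 + 4·2 + 8·1 + 7·0 = 22
E: 4·4 + 1·0 + 2·2 + 4·4 + 8·0 + 7·2 = 50
A: 4·2 + 1·4 + 2·4 + 4·0 + 8·4 + 7·3 = 73
B: 4·0 + 1·1 + 2·3 + 4·3 + 8·3 + 7·4 = 71
A has the highest Borda score (73).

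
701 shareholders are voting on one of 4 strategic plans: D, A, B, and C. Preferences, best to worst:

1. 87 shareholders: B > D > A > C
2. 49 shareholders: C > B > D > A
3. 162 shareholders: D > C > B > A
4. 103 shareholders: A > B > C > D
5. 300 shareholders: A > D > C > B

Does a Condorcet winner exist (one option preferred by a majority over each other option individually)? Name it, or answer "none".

A vs D: 403–298 for A.
A vs B: 403–298 for A.
A vs C: 490–211 for A.
A beats every other option head-to-head.

A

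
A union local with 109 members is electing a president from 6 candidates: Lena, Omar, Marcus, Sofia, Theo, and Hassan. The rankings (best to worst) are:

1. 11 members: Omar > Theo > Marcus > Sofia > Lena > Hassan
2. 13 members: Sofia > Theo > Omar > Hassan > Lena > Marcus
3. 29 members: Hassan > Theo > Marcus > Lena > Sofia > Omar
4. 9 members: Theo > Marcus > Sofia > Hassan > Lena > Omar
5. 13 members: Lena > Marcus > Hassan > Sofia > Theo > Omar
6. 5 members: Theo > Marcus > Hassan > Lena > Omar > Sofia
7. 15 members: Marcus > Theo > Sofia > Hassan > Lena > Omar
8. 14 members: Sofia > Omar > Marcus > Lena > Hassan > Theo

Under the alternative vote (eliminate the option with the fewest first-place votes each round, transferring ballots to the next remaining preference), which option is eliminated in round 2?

Lena

Round 1: Lena 13, Omar 11, Marcus 15, Sofia 27, Theo 14, Hassan 29. Eliminate Omar.
Round 2: Lena 13, Marcus 15, Sofia 27, Theo 25, Hassan 29. Eliminate Lena.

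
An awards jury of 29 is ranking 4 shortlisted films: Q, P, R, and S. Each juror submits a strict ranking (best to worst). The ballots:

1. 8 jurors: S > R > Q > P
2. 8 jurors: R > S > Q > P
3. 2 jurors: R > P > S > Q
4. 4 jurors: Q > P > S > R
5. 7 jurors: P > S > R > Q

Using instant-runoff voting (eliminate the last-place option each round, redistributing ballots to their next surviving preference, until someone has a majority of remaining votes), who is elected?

Round 1: Q 4, P 7, R 10, S 8. Eliminate Q.
Round 2: P 11, R 10, S 8. Eliminate S.
Round 3: P 11, R 18. R has a majority.

R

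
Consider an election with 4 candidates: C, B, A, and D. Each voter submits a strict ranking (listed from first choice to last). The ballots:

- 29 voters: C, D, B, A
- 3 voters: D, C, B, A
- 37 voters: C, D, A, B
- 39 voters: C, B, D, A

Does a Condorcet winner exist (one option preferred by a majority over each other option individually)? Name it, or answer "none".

C vs B: 108–0 for C.
C vs A: 108–0 for C.
C vs D: 105–3 for C.
C beats every other option head-to-head.

C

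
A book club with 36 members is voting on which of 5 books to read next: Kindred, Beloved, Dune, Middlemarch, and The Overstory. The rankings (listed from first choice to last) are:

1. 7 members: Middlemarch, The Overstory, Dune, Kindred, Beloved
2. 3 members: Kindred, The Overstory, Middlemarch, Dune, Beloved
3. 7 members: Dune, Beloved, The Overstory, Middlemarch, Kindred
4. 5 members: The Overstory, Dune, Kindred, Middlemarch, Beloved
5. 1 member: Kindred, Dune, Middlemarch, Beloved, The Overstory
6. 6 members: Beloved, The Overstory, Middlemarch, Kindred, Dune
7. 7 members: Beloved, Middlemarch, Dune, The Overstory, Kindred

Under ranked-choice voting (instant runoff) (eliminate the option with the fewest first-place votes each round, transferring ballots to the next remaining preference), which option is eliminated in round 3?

Round 1: Kindred 4, Beloved 13, Dune 7, Middlemarch 7, The Overstory 5. Eliminate Kindred.
Round 2: Beloved 13, Dune 8, Middlemarch 7, The Overstory 8. Eliminate Middlemarch.
Round 3: Beloved 13, Dune 8, The Overstory 15. Eliminate Dune.

Dune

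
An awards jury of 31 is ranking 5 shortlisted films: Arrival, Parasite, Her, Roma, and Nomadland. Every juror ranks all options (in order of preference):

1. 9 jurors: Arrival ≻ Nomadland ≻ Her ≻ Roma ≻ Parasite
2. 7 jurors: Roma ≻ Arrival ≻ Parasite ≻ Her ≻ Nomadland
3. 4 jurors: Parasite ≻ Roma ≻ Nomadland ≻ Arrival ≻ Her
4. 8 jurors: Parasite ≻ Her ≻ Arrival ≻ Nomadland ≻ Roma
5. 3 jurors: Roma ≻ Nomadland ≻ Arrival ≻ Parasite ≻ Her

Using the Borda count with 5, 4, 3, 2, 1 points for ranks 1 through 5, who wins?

Arrival: 9·5 + 7·4 + 4·2 + 8·3 + 3·3 = 114
Parasite: 9·1 + 7·3 + 4·5 + 8·5 + 3·2 = 96
Her: 9·3 + 7·2 + 4·1 + 8·4 + 3·1 = 80
Roma: 9·2 + 7·5 + 4·4 + 8·1 + 3·5 = 92
Nomadland: 9·4 + 7·1 + 4·3 + 8·2 + 3·4 = 83
Arrival has the highest Borda score (114).

Arrival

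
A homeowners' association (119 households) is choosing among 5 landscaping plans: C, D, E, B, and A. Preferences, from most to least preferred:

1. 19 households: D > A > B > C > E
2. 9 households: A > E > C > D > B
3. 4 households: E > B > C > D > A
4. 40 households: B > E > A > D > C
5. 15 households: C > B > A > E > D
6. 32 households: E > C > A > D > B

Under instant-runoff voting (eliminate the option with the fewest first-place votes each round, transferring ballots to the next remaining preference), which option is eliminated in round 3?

D

Round 1: C 15, D 19, E 36, B 40, A 9. Eliminate A.
Round 2: C 15, D 19, E 45, B 40. Eliminate C.
Round 3: D 19, E 45, B 55. Eliminate D.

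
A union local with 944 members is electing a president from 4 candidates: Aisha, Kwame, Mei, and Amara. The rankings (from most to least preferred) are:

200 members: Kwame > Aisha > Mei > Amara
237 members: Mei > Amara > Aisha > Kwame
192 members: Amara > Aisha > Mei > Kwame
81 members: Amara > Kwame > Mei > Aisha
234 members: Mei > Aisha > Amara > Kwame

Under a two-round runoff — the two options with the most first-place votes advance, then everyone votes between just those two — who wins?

Mei

Round 1 first-place votes: Aisha 0, Kwame 200, Mei 471, Amara 273.
Mei and Amara advance.
Runoff: Mei is preferred to Amara by 671 voters; Amara by 273.
Mei wins the runoff.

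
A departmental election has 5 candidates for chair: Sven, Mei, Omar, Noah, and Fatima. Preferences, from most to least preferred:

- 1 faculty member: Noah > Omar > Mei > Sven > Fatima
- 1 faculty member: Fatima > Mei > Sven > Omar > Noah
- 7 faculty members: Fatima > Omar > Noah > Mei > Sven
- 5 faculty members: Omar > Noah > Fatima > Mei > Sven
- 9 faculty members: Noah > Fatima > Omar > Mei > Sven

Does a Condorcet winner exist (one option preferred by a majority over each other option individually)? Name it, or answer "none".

Checking pairwise contests:
Mei beats Sven 23–0.
Omar beats Mei 22–1.
Fatima beats Omar 17–6.
Omar beats Noah 13–10.
Noah beats Fatima 15–8.
Every option loses at least one head-to-head, so there is no Condorcet winner.

none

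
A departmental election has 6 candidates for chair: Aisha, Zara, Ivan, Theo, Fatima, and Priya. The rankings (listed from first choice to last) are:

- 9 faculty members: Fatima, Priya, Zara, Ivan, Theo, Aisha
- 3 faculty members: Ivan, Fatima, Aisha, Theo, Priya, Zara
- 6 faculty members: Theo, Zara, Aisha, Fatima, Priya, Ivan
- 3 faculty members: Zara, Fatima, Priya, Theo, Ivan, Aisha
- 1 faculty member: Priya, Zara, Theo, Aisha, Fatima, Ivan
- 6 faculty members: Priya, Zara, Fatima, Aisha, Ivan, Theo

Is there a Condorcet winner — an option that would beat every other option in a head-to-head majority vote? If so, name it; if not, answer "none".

none

Checking pairwise contests:
Zara beats Aisha 25–3.
Priya beats Zara 19–9.
Zara beats Ivan 25–3.
Zara beats Theo 19–9.
Zara beats Fatima 16–12.
Fatima beats Priya 21–7.
Every option loses at least one head-to-head, so there is no Condorcet winner.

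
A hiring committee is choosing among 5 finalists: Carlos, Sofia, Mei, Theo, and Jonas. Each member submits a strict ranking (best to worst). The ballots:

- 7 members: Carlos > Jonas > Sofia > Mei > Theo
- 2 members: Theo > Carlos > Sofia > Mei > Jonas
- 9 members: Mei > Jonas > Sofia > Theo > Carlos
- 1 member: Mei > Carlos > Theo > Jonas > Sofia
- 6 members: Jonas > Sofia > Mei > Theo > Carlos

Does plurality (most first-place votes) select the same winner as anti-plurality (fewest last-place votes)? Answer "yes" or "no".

yes

Plurality — first-place votes: Carlos 7, Sofia 0, Mei 10, Theo 2, Jonas 6. Winner: Mei.
Anti-plurality — last-place votes: Carlos 15, Sofia 1, Mei 0, Theo 7, Jonas 2. Winner: Mei.
The two methods agree.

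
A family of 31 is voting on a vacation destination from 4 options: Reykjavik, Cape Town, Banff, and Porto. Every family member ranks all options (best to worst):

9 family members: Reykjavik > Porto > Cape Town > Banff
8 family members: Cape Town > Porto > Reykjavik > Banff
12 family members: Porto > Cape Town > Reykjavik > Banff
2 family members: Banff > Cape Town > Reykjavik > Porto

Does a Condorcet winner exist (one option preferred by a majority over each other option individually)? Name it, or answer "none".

Porto

Porto vs Reykjavik: 20–11 for Porto.
Porto vs Cape Town: 21–10 for Porto.
Porto vs Banff: 29–2 for Porto.
Porto beats every other option head-to-head.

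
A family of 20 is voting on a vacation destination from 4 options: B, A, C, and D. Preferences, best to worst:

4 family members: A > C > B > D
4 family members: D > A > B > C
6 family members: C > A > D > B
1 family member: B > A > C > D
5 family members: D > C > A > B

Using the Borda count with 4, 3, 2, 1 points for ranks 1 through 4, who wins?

A

B: 4·2 + 4·2 + 6·1 + 1·4 + 5·1 = 31
A: 4·4 + 4·3 + 6·3 + 1·3 + 5·2 = 59
C: 4·3 + 4·1 + 6·4 + 1·2 + 5·3 = 57
D: 4·1 + 4·4 + 6·2 + 1·1 + 5·4 = 53
A has the highest Borda score (59).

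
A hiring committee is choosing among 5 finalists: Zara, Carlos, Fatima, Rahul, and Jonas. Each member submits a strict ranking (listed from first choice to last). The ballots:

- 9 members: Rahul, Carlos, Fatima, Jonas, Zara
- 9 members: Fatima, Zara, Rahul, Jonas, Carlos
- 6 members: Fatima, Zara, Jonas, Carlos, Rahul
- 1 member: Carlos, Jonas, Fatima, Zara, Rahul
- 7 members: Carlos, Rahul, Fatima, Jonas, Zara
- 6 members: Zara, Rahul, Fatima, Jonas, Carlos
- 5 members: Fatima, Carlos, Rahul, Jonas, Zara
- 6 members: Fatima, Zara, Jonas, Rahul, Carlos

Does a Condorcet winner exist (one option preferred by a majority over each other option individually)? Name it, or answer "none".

Fatima vs Zara: 43–6 for Fatima.
Fatima vs Carlos: 32–17 for Fatima.
Fatima vs Rahul: 27–22 for Fatima.
Fatima vs Jonas: 48–1 for Fatima.
Fatima beats every other option head-to-head.

Fatima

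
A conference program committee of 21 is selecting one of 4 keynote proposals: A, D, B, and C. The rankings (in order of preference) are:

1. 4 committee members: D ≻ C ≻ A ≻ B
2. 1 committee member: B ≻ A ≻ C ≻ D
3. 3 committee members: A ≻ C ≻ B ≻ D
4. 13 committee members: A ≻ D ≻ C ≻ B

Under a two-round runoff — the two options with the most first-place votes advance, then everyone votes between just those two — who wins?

Round 1 first-place votes: A 16, D 4, B 1, C 0.
A and D advance.
Runoff: A is preferred to D by 17 voters; D by 4.
A wins the runoff.

A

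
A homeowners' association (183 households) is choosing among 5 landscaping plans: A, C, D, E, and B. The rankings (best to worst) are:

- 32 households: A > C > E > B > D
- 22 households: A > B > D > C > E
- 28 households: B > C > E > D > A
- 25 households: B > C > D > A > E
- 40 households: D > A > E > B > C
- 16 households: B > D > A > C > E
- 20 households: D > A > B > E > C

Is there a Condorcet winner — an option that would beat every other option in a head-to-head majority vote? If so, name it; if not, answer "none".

Checking pairwise contests:
D beats A 129–54.
A beats C 130–53.
B beats D 123–60.
A beats E 155–28.
A beats B 114–69.
Every option loses at least one head-to-head, so there is no Condorcet winner.

none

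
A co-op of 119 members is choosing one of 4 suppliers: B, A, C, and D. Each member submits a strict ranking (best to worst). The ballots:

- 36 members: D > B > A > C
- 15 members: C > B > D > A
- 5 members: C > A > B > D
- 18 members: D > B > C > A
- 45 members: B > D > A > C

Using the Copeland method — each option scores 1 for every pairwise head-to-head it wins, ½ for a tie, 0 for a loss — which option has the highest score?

B

B: beats A, C, and D → score 3.
A: beats C; loses to B and D → score 1.
C: loses to B, A, and D → score 0.
D: beats A and C; loses to B → score 2.
B has the best pairwise record.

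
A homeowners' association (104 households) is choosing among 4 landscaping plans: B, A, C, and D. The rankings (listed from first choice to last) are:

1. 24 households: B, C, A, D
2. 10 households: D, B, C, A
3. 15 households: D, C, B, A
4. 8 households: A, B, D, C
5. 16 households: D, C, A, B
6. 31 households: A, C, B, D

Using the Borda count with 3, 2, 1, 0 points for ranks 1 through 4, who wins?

C

B: 24·3 + 10·2 + 15·1 + 8·2 + 16·0 + 31·1 = 154
A: 24·1 + 10·0 + 15·0 + 8·3 + 16·1 + 31·3 = 157
C: 24·2 + 10·1 + 15·2 + 8·0 + 16·2 + 31·2 = 182
D: 24·0 + 10·3 + 15·3 + 8·1 + 16·3 + 31·0 = 131
C has the highest Borda score (182).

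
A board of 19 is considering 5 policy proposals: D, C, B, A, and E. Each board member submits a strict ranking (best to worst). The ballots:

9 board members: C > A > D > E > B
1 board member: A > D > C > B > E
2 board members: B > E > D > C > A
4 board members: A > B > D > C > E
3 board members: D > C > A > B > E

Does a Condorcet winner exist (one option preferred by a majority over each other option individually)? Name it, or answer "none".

none

Checking pairwise contests:
A beats D 14–5.
D beats C 10–9.
D beats B 13–6.
C beats A 14–5.
D beats E 17–2.
Every option loses at least one head-to-head, so there is no Condorcet winner.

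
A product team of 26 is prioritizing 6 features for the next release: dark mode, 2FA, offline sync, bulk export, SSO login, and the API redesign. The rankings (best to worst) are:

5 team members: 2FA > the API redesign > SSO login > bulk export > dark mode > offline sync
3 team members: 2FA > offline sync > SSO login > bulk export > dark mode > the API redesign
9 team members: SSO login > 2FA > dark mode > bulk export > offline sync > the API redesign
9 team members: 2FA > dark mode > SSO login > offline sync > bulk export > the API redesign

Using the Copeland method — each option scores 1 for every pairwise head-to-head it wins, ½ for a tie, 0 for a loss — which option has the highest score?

dark mode: beats offline sync, bulk export, and the API redesign; loses to 2FA and SSO login → score 3.
2FA: beats dark mode, offline sync, bulk export, SSO login, and the API redesign → score 5.
offline sync: beats the API redesign; loses to dark mode, 2FA, bulk export, and SSO login → score 1.
bulk export: beats offline sync and the API redesign; loses to dark mode, 2FA, and SSO login → score 2.
SSO login: beats dark mode, offline sync, bulk export, and the API redesign; loses to 2FA → score 4.
the API redesign: loses to dark mode, 2FA, offline sync, bulk export, and SSO login → score 0.
2FA has the best pairwise record.

2FA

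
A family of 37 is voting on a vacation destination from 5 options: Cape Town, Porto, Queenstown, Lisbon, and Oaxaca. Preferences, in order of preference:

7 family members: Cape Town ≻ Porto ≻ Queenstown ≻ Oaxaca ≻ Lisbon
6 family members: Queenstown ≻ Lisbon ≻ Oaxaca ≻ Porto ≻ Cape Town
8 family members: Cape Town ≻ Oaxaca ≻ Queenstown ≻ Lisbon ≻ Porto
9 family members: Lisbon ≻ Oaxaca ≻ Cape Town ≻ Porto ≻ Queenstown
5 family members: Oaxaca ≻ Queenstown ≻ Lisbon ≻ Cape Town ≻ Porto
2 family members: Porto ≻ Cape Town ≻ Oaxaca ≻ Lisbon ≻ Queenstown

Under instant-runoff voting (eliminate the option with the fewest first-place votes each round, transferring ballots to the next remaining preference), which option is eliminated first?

Porto

Round 1: Cape Town 15, Porto 2, Queenstown 6, Lisbon 9, Oaxaca 5. Eliminate Porto.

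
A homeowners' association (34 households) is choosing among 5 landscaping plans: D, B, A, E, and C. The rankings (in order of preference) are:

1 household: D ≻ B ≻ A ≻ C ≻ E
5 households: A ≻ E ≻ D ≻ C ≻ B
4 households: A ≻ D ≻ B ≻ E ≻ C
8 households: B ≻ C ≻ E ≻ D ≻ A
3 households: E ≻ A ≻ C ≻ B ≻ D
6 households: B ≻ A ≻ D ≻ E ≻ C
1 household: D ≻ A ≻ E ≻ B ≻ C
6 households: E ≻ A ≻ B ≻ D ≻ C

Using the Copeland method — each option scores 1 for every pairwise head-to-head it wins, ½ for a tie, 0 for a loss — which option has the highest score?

A

D: beats C; loses to B, A, and E → score 1.
B: beats D, E, and C; loses to A → score 3.
A: beats D, B, and C; ties E → score 3.5.
E: beats D and C; ties A; loses to B → score 2.5.
C: loses to D, B, A, and E → score 0.
A has the best pairwise record.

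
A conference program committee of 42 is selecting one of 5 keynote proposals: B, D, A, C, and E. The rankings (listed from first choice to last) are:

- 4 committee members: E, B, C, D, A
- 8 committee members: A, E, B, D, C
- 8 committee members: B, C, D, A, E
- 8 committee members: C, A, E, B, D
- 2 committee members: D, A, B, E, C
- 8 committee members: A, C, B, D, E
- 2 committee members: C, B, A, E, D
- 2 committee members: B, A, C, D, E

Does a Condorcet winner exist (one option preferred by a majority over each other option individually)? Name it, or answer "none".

none

Checking pairwise contests:
A beats B 26–16.
B beats D 40–2.
C beats A 22–20.
B beats C 24–18.
B beats E 22–20.
Every option loses at least one head-to-head, so there is no Condorcet winner.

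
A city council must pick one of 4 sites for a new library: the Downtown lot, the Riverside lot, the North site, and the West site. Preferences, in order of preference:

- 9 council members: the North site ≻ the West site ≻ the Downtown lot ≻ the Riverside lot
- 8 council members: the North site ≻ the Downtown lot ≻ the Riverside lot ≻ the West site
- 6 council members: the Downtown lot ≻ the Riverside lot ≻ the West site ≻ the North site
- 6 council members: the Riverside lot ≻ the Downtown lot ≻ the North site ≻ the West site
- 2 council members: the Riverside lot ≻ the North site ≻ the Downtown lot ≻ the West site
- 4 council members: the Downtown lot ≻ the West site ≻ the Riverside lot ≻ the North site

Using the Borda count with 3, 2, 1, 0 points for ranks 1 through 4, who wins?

the Downtown lot

the Downtown lot: 9·1 + 8·2 + 6·3 + 6·2 + 2·1 + 4·3 = 69
the Riverside lot: 9·0 + 8·1 + 6·2 + 6·3 + 2·3 + 4·1 = 48
the North site: 9·3 + 8·3 + 6·0 + 6·1 + 2·2 + 4·0 = 61
the West site: 9·2 + 8·0 + 6·1 + 6·0 + 2·0 + 4·2 = 32
the Downtown lot has the highest Borda score (69).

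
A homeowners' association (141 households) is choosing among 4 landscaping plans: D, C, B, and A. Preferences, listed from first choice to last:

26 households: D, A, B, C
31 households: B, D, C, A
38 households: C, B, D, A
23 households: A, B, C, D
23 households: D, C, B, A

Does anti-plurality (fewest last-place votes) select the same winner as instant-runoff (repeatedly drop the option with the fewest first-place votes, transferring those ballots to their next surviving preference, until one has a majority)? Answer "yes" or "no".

yes

Anti-plurality — last-place votes: D 23, C 26, B 0, A 92. Winner: B.
Instant-runoff — R1 D 49, C 38, B 31, A 23 (A out); R2 D 49, C 38, B 54 (C out); R3 D 49, B 92 (B winner). Winner: B.
The two methods agree.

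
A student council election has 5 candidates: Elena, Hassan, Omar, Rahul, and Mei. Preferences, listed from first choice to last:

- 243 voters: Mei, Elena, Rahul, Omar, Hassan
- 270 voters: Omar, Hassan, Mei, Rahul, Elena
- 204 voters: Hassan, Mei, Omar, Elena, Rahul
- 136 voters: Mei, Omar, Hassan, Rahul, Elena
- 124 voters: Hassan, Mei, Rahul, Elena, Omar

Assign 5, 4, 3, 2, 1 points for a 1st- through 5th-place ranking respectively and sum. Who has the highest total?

Elena: 243·4 + 270·1 + 204·2 + 136·1 + 124·2 = 2034
Hassan: 243·1 + 270·4 + 204·5 + 136·3 + 124·5 = 3371
Omar: 243·2 + 270·5 + 204·3 + 136·4 + 124·1 = 3116
Rahul: 243·3 + 270·2 + 204·1 + 136·2 + 124·3 = 2117
Mei: 243·5 + 270·3 + 204·4 + 136·5 + 124·4 = 4017
Mei has the highest Borda score (4017).

Mei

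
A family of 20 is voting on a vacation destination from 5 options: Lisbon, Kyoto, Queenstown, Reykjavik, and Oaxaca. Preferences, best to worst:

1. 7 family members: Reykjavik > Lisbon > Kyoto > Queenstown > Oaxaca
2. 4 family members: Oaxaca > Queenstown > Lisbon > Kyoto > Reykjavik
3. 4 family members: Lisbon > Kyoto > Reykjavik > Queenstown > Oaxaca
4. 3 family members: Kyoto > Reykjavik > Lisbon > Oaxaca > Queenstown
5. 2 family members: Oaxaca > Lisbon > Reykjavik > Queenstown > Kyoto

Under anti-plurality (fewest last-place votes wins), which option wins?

Last-place votes: Lisbon 0, Kyoto 2, Queenstown 3, Reykjavik 4, Oaxaca 11.
Lisbon is ranked last by the fewest voters, so Lisbon wins.

Lisbon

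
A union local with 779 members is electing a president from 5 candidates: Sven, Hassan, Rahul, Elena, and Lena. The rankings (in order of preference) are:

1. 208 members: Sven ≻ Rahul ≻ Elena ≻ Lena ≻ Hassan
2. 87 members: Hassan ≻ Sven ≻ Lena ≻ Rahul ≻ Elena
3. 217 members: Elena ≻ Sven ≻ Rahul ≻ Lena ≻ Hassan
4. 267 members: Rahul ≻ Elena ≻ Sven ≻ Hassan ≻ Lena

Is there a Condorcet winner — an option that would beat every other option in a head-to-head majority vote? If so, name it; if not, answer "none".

none

Checking pairwise contests:
Elena beats Sven 484–295.
Sven beats Hassan 692–87.
Sven beats Rahul 512–267.
Rahul beats Elena 562–217.
Sven beats Lena 779–0.
Every option loses at least one head-to-head, so there is no Condorcet winner.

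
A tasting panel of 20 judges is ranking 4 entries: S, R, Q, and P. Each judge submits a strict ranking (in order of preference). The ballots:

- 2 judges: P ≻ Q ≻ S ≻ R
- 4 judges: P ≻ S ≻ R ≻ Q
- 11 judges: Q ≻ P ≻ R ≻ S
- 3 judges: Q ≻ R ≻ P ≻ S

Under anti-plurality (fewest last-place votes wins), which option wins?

Last-place votes: S 14, R 2, Q 4, P 0.
P is ranked last by the fewest voters, so P wins.

P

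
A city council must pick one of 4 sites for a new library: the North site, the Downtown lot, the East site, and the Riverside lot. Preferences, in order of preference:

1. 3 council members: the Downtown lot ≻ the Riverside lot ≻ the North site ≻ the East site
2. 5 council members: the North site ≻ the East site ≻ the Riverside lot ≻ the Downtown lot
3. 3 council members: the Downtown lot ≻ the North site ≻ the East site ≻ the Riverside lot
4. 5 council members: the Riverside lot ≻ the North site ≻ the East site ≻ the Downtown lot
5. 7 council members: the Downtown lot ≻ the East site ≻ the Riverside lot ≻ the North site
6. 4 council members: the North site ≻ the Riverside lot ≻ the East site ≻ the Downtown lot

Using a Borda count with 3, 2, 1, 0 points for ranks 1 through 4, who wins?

the North site

the North site: 3·1 + 5·3 + 3·2 + 5·2 + 7·0 + 4·3 = 46
the Downtown lot: 3·3 + 5·0 + 3·3 + 5·0 + 7·3 + 4·0 = 39
the East site: 3·0 + 5·2 + 3·1 + 5·1 + 7·2 + 4·1 = 36
the Riverside lot: 3·2 + 5·1 + 3·0 + 5·3 + 7·1 + 4·2 = 41
the North site has the highest Borda score (46).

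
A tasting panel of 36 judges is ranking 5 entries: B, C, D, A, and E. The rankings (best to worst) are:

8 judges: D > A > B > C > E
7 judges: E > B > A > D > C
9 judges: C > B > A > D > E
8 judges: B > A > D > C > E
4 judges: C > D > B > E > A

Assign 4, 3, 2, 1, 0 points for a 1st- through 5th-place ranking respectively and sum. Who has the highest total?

B

B: 8·2 + 7·3 + 9·3 + 8·4 + 4·2 = 104
C: 8·1 + 7·0 + 9·4 + 8·1 + 4·4 = 68
D: 8·4 + 7·1 + 9·1 + 8·2 + 4·3 = 76
A: 8·3 + 7·2 + 9·2 + 8·3 + 4·0 = 80
E: 8·0 + 7·4 + 9·0 + 8·0 + 4·1 = 32
B has the highest Borda score (104).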